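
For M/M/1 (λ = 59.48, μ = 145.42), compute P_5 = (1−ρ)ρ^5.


ρ = 59.48/145.42 = 0.4090
P_n = (1−ρ)·ρ^n = (1 − 0.4090)·0.4090^5 = 0.5910·0.011448 = 0.006766

Final: 0.006766


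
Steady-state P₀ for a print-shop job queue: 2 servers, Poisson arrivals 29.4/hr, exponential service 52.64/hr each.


a = λ/μ = 29.4/52.64 = 0.5585; ρ = a/c = 0.2793
Σ_{k=0}^{1} a^k/k! (terms k=0..1) = 1.00000 + 0.55851 = 1.55851
Tail: a^2/(2!(1−ρ)) = 0.31193/(2·0.7207) = 0.21640
P₀ = 1/(1.55851 + 0.21640) = 1/1.77491 = 0.563410

Final: 0.563410


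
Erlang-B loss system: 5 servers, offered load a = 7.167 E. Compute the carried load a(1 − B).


B(5,7.167) = 0.434440 (Erlang-B)
Carried load = a(1 − B) = 7.167·(1 − 0.434440) = 7.167·0.565560 = 4.0534 E

Final: 4.0534 Erlangs


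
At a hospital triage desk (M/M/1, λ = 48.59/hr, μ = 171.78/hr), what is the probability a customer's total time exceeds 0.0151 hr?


W ~ Exponential(μ−λ) for M/M/1.
μ − λ = 171.78 − 48.59 = 123.1900
P(W > t) = e^{−(μ−λ)t} = e^{−1.8602} = 0.155646

Final: 0.155646


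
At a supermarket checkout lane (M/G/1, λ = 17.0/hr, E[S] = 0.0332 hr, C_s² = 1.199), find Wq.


ρ = λ·E[S] = 17.0·0.0332 = 0.5644
E[S²] = E[S]²(1+C_s²) = 0.0332²·(1+1.199) = 0.002424
Wq = λ·E[S²]/(2(1−ρ)) = 17.0·0.002424/(2·0.4356) = 0.04730 hr

Final: 0.04730 hr


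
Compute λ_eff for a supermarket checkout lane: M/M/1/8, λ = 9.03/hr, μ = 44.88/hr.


ρ = 0.2012; P_K = (1−ρ)ρ^8/(1−ρ^9) = 0.000002145
λ_eff = λ(1 − P_K) = 9.03·(1 − 0.000002145) = 9.03·0.999998 = 9.0300 /hr

Final: 9.0300 /hr


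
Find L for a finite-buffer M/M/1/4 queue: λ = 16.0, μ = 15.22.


ρ = 16.0/15.22 = 1.0512
L = ρ[1 − (K+1)ρ^K + Kρ^(K+1)] / [(1−ρ)(1−ρ^(K+1))]
Numerator: 1.0512·(1 − 5·1.221297 + 4·1.283887) = 0.030550
Denominator: (-0.05125)·(-0.283887) = 0.014549
L = 0.030550/0.014549 = 2.0998

Final: 2.0998


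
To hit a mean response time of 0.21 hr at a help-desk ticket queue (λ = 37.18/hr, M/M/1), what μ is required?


W = 1/(μ−λ) ⇒ μ − λ = 1/W = 1/0.21 = 4.7619
μ = λ + 1/W = 37.18 + 4.7619 = 41.9419 per hr

Final: 41.9419 /hr


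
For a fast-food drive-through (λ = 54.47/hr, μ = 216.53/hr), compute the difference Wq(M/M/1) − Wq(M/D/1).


ρ = 54.47/216.53 = 0.2516
Wq(M/M/1) = ρ/(μ−λ) = 0.2516/162.06 = 0.001552 hr
Wq(M/D/1) = ρ/(2(μ−λ)) = 0.0007761 hr
Savings = 0.001552 − 0.0007761 = 0.0007761 hr

Final: 0.0007761 hr


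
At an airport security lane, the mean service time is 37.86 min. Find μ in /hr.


μ = 1/(service time) in consistent units.
1 hour = 60 min, so μ = 60/37.86 = 1.5848 per hour

Final: 1.5848 /hr


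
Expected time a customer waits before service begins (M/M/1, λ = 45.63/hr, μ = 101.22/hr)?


ρ = 45.63/101.22 = 0.4508
Wq = ρ/(μ−λ) = 0.4508/(101.22 − 45.63) = 0.4508/55.59 = 0.008109 hr

Final: 0.008109 hr


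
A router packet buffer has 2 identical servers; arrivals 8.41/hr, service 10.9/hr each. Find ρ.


ρ = λ/(cμ) = 8.41/(2·10.9) = 8.41/21.80 = 0.3858

Final: 0.3858


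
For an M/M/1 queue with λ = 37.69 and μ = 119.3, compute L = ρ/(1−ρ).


ρ = λ/μ = 37.69/119.3 = 0.3159
L = ρ/(1−ρ) = 0.3159/(1 − 0.3159) = 0.3159/0.6841 = 0.4618

Final: 0.4618


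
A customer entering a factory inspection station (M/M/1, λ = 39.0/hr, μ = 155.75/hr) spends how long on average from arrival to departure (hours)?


W = 1/(μ−λ) = 1/(155.75 − 39.0) = 1/116.75 = 0.008565 hr

Final: 0.008565 hr


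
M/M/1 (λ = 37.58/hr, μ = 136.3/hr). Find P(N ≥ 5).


ρ = 37.58/136.3 = 0.2757
P(N ≥ n) = ρ^n = 0.2757^5 = 0.001593

Final: 0.001593


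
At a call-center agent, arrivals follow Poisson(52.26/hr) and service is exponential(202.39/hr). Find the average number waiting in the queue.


ρ = 52.26/202.39 = 0.2582
Lq = ρ²/(1−ρ) = 0.06667/0.7418 = 0.08988

Final: 0.08988


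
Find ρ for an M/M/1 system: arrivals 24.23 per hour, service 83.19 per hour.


ρ = λ/μ = 24.23/83.19 = 0.2913

Final: 0.2913


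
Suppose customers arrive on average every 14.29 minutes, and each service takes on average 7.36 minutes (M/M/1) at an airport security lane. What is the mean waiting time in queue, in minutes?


λ = 60/14.29 = 4.1987 /hr
μ = 60/7.36 = 8.1522 /hr
ρ = λ/μ = 4.1987/8.1522 = 0.5150
Wq = ρ/(μ−λ) = 0.5150/(8.1522−4.1987) = 0.13028 hr
In minutes: 0.13028·60 = 7.817 min

Final: 7.817 min


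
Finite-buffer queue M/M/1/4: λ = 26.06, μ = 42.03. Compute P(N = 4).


ρ = λ/μ = 26.06/42.03 = 0.6200
P_K = (1−ρ)ρ^K/(1−ρ^(K+1)) = (0.3800·0.147795)/(1 − 0.091638)
= 0.056157/0.908362 = 0.061823

Final: 0.061823


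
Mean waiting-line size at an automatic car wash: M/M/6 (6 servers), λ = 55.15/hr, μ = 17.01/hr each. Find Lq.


a = λ/μ = 3.2422; ρ = a/6 = 0.5404
P₀ = 0.038054
Lq = P₀·a^c·ρ / (c!·(1−ρ)²) = 0.038054·1161.57490·0.5404/(720·0.21126)
= 0.15703

Final: 0.15703


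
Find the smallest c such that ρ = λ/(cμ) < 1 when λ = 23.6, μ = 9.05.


Stability requires cμ > λ ⇔ c > λ/μ.
λ/μ = 23.6/9.05 = 2.6077
Minimum integer c = ⌊2.6077⌋ + 1 = 3
Check: 3·9.05 = 27.15 > 23.6, while 2·9.05 = 18.10 ≤ 23.6

Final: 3 servers


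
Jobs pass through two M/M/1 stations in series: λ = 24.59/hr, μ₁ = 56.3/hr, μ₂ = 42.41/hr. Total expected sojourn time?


Each node sees arrival rate λ = 24.59/hr (tandem ⇒ throughput preserved).
W₁ = 1/(μ₁−λ) = 1/(56.3−24.59) = 0.03154 hr
W₂ = 1/(μ₂−λ) = 1/(42.41−24.59) = 0.05612 hr
W_total = W₁ + W₂ = 0.03154 + 0.05612 = 0.08765 hr

Final: 0.08765 hr


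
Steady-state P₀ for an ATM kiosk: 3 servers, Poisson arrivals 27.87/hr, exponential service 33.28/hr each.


a = λ/μ = 27.87/33.28 = 0.8374; ρ = a/c = 0.2791
Σ_{k=0}^{2} a^k/k! (terms k=0..2) = 1.00000 + 0.83744 + 0.35065 = 2.18809
Tail: a^3/(3!(1−ρ)) = 0.58730/(6·0.7209) = 0.13579
P₀ = 1/(2.18809 + 0.13579) = 1/2.32388 = 0.430315

Final: 0.430315


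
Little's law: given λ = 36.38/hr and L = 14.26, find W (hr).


W = L/λ = 14.26/36.38 = 0.3920 hr

Final: 0.3920 hr


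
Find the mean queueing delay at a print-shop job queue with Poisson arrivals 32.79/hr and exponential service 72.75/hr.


ρ = 32.79/72.75 = 0.4507
Wq = ρ/(μ−λ) = 0.4507/(72.75 − 32.79) = 0.4507/39.96 = 0.01128 hr

Final: 0.01128 hr


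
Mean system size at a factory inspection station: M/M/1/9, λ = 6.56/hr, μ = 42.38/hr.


ρ = 6.56/42.38 = 0.1548
L = ρ[1 − (K+1)ρ^K + Kρ^(K+1)] / [(1−ρ)(1−ρ^(K+1))]
Numerator: 0.1548·(1 − 10·0.00000005101 + 9·0.000000007896) = 0.154790
Denominator: (0.8452)·(1.000000) = 0.845210
L = 0.154790/0.845210 = 0.1831

Final: 0.1831


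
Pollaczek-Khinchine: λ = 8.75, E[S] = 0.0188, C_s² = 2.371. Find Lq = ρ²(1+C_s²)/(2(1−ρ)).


ρ = λ·E[S] = 8.75·0.0188 = 0.1645
Lq = ρ²(1+C_s²)/(2(1−ρ)) = 0.02706·(1+2.371)/(2·0.8355)
= 0.02706·3.3710/1.6710 = 0.05459

Final: 0.05459


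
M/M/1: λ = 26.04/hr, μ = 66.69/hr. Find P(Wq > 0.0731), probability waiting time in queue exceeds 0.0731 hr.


ρ = 26.04/66.69 = 0.3905
P(Wq > t) = ρ·e^{−(μ−λ)t} = 0.3905·e^{−2.9715}
= 0.3905·0.051226 = 0.020002

Final: 0.020002


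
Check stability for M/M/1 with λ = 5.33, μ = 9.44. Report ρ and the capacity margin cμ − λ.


Total capacity cμ = 1·9.44 = 9.44/hr
ρ = λ/(cμ) = 5.33/9.44 = 0.5646
Stable ⇔ ρ < 1: YES
Spare capacity = cμ − λ = 9.44 − 5.33 = 4.11/hr

Final: ρ = 0.5646; stable; margin = 4.11/hr


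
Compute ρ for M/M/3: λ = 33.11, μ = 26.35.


ρ = λ/(cμ) = 33.11/(3·26.35) = 33.11/79.05 = 0.4188

Final: 0.4188


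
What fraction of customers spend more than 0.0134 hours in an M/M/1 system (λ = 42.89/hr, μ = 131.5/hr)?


W ~ Exponential(μ−λ) for M/M/1.
μ − λ = 131.5 − 42.89 = 88.6100
P(W > t) = e^{−(μ−λ)t} = e^{−1.1874} = 0.305021

Final: 0.305021


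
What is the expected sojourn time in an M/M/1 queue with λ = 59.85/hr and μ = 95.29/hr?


W = 1/(μ−λ) = 1/(95.29 − 59.85) = 1/35.44 = 0.02822 hr

Final: 0.02822 hr


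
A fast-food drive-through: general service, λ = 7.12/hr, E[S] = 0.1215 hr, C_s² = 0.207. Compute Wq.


ρ = λ·E[S] = 7.12·0.1215 = 0.8651
E[S²] = E[S]²(1+C_s²) = 0.1215²·(1+0.207) = 0.017818
Wq = λ·E[S²]/(2(1−ρ)) = 7.12·0.017818/(2·0.1349) = 0.47015 hr

Final: 0.47015 hr


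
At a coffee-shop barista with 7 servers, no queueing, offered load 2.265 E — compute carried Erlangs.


B(7,2.265) = 0.006315 (Erlang-B)
Carried load = a(1 − B) = 2.265·(1 − 0.006315) = 2.265·0.993685 = 2.2507 E

Final: 2.2507 Erlangs


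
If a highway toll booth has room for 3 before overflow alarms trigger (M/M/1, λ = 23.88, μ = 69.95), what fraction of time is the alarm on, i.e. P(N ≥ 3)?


ρ = 23.88/69.95 = 0.3414
P(N ≥ n) = ρ^n = 0.3414^3 = 0.039787

Final: 0.039787


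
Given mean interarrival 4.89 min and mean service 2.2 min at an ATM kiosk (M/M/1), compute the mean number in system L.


λ = 60/4.89 = 12.2699 /hr
μ = 60/2.2 = 27.2727 /hr
ρ = λ/μ = 12.2699/27.2727 = 0.4499
L = ρ/(1−ρ) = 0.4499/0.5501 = 0.8178

Final: 0.8178


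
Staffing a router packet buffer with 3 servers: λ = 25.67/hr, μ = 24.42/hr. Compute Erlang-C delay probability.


a = λ/μ = 1.0512; ρ = a/3 = 0.3504
P₀ = 0.344625 (from M/M/c formula)
C(c,a) = [a^c/(c!(1−ρ))]·P₀ = [1.16156/(6·0.6496)]·0.344625
= 0.29802·0.344625 = 0.102704

Final: 0.102704


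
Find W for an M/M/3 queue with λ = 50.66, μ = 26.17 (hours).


a = 1.9358; ρ = 0.6453; P₀ = 0.121688
Lq = P₀·a^c·ρ/(c!(1−ρ)²) = 0.75443
Wq = Lq/λ = 0.75443/50.66 = 0.01489 hr
W = Wq + 1/μ = 0.01489 + 0.03821 = 0.05310 hr

Final: 0.05310 hr


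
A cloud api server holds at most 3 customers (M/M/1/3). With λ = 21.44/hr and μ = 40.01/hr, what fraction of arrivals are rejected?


ρ = λ/μ = 21.44/40.01 = 0.5359
P_K = (1−ρ)ρ^K/(1−ρ^(K+1)) = (0.4641·0.153875)/(1 − 0.082457)
= 0.071419/0.917543 = 0.077837

Final: 0.077837


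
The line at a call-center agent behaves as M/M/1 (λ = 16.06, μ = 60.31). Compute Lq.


ρ = 16.06/60.31 = 0.2663
Lq = ρ²/(1−ρ) = 0.07091/0.7337 = 0.09665

Final: 0.09665


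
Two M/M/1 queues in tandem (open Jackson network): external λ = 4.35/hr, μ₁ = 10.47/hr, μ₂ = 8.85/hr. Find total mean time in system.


Each node sees arrival rate λ = 4.35/hr (tandem ⇒ throughput preserved).
W₁ = 1/(μ₁−λ) = 1/(10.47−4.35) = 0.16340 hr
W₂ = 1/(μ₂−λ) = 1/(8.85−4.35) = 0.22222 hr
W_total = W₁ + W₂ = 0.16340 + 0.22222 = 0.38562 hr

Final: 0.38562 hr


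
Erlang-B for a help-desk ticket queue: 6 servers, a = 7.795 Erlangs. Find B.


B(c,a) = (a^c/c!) / Σ_{k=0}^{c} a^k/k!
a^6/6! = 311.576160
Σ terms (k=0..6): 1.00000 + 7.79500 + 30.38101 + 78.94000 + 153.83432 + 239.82771 + 311.57616 = 823.354195
B = 311.576160/823.354195 = 0.378423

Final: 0.378423


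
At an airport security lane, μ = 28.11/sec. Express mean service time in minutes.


Mean service time = 1/μ = 1/28.11 second = 0.03557 second
In minutes: 0.03557 × 0.0166667 = 0.0005929 min

Final: 0.0005929 min


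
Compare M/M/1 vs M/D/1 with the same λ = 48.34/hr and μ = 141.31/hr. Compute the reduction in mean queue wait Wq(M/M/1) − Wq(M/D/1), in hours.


ρ = 48.34/141.31 = 0.3421
Wq(M/M/1) = ρ/(μ−λ) = 0.3421/92.97 = 0.003680 hr
Wq(M/D/1) = ρ/(2(μ−λ)) = 0.001840 hr
Savings = 0.003680 − 0.001840 = 0.001840 hr

Final: 0.001840 hr


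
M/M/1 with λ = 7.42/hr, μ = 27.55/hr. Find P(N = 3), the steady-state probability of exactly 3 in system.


ρ = 7.42/27.55 = 0.2693
P_n = (1−ρ)·ρ^n = (1 − 0.2693)·0.2693^3 = 0.7307·0.019537 = 0.014275

Final: 0.014275


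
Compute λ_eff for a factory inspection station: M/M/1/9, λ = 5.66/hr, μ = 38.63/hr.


ρ = 0.1465; P_K = (1−ρ)ρ^9/(1−ρ^10) = 0.00000002656
λ_eff = λ(1 − P_K) = 5.66·(1 − 0.00000002656) = 5.66·1.000000 = 5.6600 /hr

Final: 5.6600 /hr


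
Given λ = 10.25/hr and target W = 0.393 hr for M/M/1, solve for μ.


W = 1/(μ−λ) ⇒ μ − λ = 1/W = 1/0.393 = 2.5445
μ = λ + 1/W = 10.25 + 2.5445 = 12.7945 per hr

Final: 12.7945 /hr


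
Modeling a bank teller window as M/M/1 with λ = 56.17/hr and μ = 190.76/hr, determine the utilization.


ρ = λ/μ = 56.17/190.76 = 0.2945

Final: 0.2945


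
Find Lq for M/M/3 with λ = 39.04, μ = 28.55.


a = λ/μ = 1.3674; ρ = a/3 = 0.4558
P₀ = 0.244772
Lq = P₀·a^c·ρ / (c!·(1−ρ)²) = 0.244772·2.55688·0.4558/(6·0.29614)
= 0.16055

Final: 0.16055


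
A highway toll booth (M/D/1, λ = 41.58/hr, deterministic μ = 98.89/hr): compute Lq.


ρ = 41.58/98.89 = 0.4205
M/D/1: Lq = ρ²/(2(1−ρ)) = 0.1768/(2·0.5795) = 0.15253

Final: 0.15253


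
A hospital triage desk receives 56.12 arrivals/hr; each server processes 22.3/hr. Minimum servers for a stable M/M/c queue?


Stability requires cμ > λ ⇔ c > λ/μ.
λ/μ = 56.12/22.3 = 2.5166
Minimum integer c = ⌊2.5166⌋ + 1 = 3
Check: 3·22.3 = 66.90 > 56.12, while 2·22.3 = 44.60 ≤ 56.12

Final: 3 servers


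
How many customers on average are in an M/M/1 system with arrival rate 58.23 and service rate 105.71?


ρ = λ/μ = 58.23/105.71 = 0.5508
L = ρ/(1−ρ) = 0.5508/(1 − 0.5508) = 0.5508/0.4492 = 1.2264

Final: 1.2264


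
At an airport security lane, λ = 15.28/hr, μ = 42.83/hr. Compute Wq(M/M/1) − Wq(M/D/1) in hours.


ρ = 15.28/42.83 = 0.3568
Wq(M/M/1) = ρ/(μ−λ) = 0.3568/27.55 = 0.01295 hr
Wq(M/D/1) = ρ/(2(μ−λ)) = 0.006475 hr
Savings = 0.01295 − 0.006475 = 0.006475 hr

Final: 0.006475 hr


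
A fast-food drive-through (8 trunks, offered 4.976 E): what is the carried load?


B(8,4.976) = 0.068925 (Erlang-B)
Carried load = a(1 − B) = 4.976·(1 − 0.068925) = 4.976·0.931075 = 4.6330 E

Final: 4.6330 Erlangs


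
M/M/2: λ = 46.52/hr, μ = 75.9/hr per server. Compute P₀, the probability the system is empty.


a = λ/μ = 46.52/75.9 = 0.6129; ρ = a/c = 0.3065
Σ_{k=0}^{1} a^k/k! (terms k=0..1) = 1.00000 + 0.61291 = 1.61291
Tail: a^2/(2!(1−ρ)) = 0.37566/(2·0.6935) = 0.27083
P₀ = 1/(1.61291 + 0.27083) = 1/1.88374 = 0.530859

Final: 0.530859


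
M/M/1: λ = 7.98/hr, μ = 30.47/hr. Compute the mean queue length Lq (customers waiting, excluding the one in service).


ρ = 7.98/30.47 = 0.2619
Lq = ρ²/(1−ρ) = 0.06859/0.7381 = 0.09293

Final: 0.09293


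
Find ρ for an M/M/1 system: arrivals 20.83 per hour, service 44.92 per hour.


ρ = λ/μ = 20.83/44.92 = 0.4637

Final: 0.4637


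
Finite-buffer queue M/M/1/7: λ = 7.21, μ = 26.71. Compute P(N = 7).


ρ = λ/μ = 7.21/26.71 = 0.2699
P_K = (1−ρ)ρ^K/(1−ρ^(K+1)) = (0.7301·0.0001044)/(1 − 0.00002819)
= 0.00007624/0.999972 = 0.00007624

Final: 0.00007624


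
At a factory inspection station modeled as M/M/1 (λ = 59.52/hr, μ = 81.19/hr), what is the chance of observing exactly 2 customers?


ρ = 59.52/81.19 = 0.7331
P_n = (1−ρ)·ρ^n = (1 − 0.7331)·0.7331^2 = 0.2669·0.537429 = 0.143442

Final: 0.143442


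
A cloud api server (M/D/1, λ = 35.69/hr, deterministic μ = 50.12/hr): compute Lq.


ρ = 35.69/50.12 = 0.7121
M/D/1: Lq = ρ²/(2(1−ρ)) = 0.5071/(2·0.2879) = 0.88061

Final: 0.88061


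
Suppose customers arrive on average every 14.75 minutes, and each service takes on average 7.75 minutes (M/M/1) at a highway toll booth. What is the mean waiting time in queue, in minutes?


λ = 60/14.75 = 4.0678 /hr
μ = 60/7.75 = 7.7419 /hr
ρ = λ/μ = 4.0678/7.7419 = 0.5254
Wq = ρ/(μ−λ) = 0.5254/(7.7419−4.0678) = 0.14301 hr
In minutes: 0.14301·60 = 8.580 min

Final: 8.580 min


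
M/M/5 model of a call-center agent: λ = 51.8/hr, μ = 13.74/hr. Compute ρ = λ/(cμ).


ρ = λ/(cμ) = 51.8/(5·13.74) = 51.8/68.70 = 0.7540

Final: 0.7540


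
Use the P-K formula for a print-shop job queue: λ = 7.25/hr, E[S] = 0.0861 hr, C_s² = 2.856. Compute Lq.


ρ = λ·E[S] = 7.25·0.0861 = 0.6242
Lq = ρ²(1+C_s²)/(2(1−ρ)) = 0.3897·(1+2.856)/(2·0.3758)
= 0.3897·3.8560/0.7516 = 1.99922

Final: 1.99922


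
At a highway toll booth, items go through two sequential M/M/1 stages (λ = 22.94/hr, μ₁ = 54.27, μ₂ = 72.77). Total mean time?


Each node sees arrival rate λ = 22.94/hr (tandem ⇒ throughput preserved).
W₁ = 1/(μ₁−λ) = 1/(54.27−22.94) = 0.03192 hr
W₂ = 1/(μ₂−λ) = 1/(72.77−22.94) = 0.02007 hr
W_total = W₁ + W₂ = 0.03192 + 0.02007 = 0.05199 hr

Final: 0.05199 hr


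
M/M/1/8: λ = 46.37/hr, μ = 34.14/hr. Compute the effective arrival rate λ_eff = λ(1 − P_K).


ρ = 1.3582; P_K = (1−ρ)ρ^8/(1−ρ^9) = 0.281652
λ_eff = λ(1 − P_K) = 46.37·(1 − 0.281652) = 46.37·0.718348 = 33.3098 /hr

Final: 33.3098 /hr


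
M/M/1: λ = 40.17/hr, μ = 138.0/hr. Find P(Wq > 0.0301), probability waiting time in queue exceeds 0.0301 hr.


ρ = 40.17/138.0 = 0.2911
P(Wq > t) = ρ·e^{−(μ−λ)t} = 0.2911·e^{−2.9447}
= 0.2911·0.052619 = 0.015317

Final: 0.015317


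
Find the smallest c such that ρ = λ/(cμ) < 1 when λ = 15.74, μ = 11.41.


Stability requires cμ > λ ⇔ c > λ/μ.
λ/μ = 15.74/11.41 = 1.3795
Minimum integer c = ⌊1.3795⌋ + 1 = 2
Check: 2·11.41 = 22.82 > 15.74, while 1·11.41 = 11.41 ≤ 15.74

Final: 2 servers


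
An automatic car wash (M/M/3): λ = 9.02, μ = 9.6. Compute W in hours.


a = 0.9396; ρ = 0.3132; P₀ = 0.387255
Lq = P₀·a^c·ρ/(c!(1−ρ)²) = 0.03555
Wq = Lq/λ = 0.03555/9.02 = 0.003941 hr
W = Wq + 1/μ = 0.003941 + 0.10417 = 0.10811 hr

Final: 0.10811 hr


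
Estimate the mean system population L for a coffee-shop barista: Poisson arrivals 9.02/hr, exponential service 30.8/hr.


ρ = λ/μ = 9.02/30.8 = 0.2929
L = ρ/(1−ρ) = 0.2929/(1 − 0.2929) = 0.2929/0.7071 = 0.4141

Final: 0.4141


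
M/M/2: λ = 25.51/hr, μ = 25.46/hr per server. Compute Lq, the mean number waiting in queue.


a = λ/μ = 1.0020; ρ = a/2 = 0.5010
P₀ = 0.332461
Lq = P₀·a^c·ρ / (c!·(1−ρ)²) = 0.332461·1.00393·0.5010/(2·0.24902)
= 0.33574

Final: 0.33574


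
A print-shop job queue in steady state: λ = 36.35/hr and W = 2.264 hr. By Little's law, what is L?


L = λW = 36.35·2.264 = 82.2964

Final: 82.2964


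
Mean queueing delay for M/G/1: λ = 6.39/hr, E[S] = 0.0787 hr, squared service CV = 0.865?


ρ = λ·E[S] = 6.39·0.0787 = 0.5029
E[S²] = E[S]²(1+C_s²) = 0.0787²·(1+0.865) = 0.011551
Wq = λ·E[S²]/(2(1−ρ)) = 6.39·0.011551/(2·0.4971) = 0.07424 hr

Final: 0.07424 hr


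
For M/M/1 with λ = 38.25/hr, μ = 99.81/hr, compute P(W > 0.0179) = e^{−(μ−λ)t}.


W ~ Exponential(μ−λ) for M/M/1.
μ − λ = 99.81 − 38.25 = 61.5600
P(W > t) = e^{−(μ−λ)t} = e^{−1.1019} = 0.332231

Final: 0.332231


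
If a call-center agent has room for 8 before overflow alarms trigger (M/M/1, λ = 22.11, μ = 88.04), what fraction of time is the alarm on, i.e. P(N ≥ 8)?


ρ = 22.11/88.04 = 0.2511
P(N ≥ n) = ρ^n = 0.2511^8 = 0.00001582

Final: 0.00001582


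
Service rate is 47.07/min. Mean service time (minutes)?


Mean service time = 1/μ = 1/47.07 minute = 0.02124 minute
In minutes: 0.02124 × 1 = 0.02124 min

Final: 0.02124 min


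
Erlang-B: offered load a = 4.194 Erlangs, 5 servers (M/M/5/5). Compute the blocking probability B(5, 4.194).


B(c,a) = (a^c/c!) / Σ_{k=0}^{c} a^k/k!
a^5/5! = 10.813366
Σ terms (k=0..5): 1.00000 + 4.19400 + 8.79482 + 12.29516 + 12.89147 + 10.81337 = 49.988810
B = 10.813366/49.988810 = 0.216316

Final: 0.216316


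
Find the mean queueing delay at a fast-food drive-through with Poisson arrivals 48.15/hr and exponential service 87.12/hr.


ρ = 48.15/87.12 = 0.5527
Wq = ρ/(μ−λ) = 0.5527/(87.12 − 48.15) = 0.5527/38.97 = 0.01418 hr

Final: 0.01418 hr


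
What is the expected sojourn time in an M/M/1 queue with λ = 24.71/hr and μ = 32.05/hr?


W = 1/(μ−λ) = 1/(32.05 − 24.71) = 1/7.34 = 0.1362 hr

Final: 0.1362 hr


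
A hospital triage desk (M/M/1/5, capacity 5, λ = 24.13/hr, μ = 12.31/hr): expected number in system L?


ρ = 24.13/12.31 = 1.9602
L = ρ[1 − (K+1)ρ^K + Kρ^(K+1)] / [(1−ρ)(1−ρ^(K+1))]
Numerator: 1.9602·(1 − 6·28.939855 + 5·56.727757) = 217.580972
Denominator: (-0.9602)·(-55.727757) = 53.509512
L = 217.580972/53.509512 = 4.0662

Final: 4.0662


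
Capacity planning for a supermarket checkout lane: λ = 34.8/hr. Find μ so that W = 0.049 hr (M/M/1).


W = 1/(μ−λ) ⇒ μ − λ = 1/W = 1/0.049 = 20.4082
μ = λ + 1/W = 34.8 + 20.4082 = 55.2082 per hr

Final: 55.2082 /hr


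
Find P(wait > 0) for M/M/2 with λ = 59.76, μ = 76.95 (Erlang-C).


a = λ/μ = 0.7766; ρ = a/2 = 0.3883
P₀ = 0.440607 (from M/M/c formula)
C(c,a) = [a^c/(c!(1−ρ))]·P₀ = [0.60312/(2·0.6117)]·0.440607
= 0.49299·0.440607 = 0.217215

Final: 0.217215


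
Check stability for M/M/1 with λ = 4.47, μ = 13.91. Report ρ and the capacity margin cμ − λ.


Total capacity cμ = 1·13.91 = 13.91/hr
ρ = λ/(cμ) = 4.47/13.91 = 0.3214
Stable ⇔ ρ < 1: YES
Spare capacity = cμ − λ = 13.91 − 4.47 = 9.44/hr

Final: ρ = 0.3214; stable; margin = 9.44/hr


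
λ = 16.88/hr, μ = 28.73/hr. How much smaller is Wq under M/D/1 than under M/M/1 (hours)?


ρ = 16.88/28.73 = 0.5875
Wq(M/M/1) = ρ/(μ−λ) = 0.5875/11.85 = 0.04958 hr
Wq(M/D/1) = ρ/(2(μ−λ)) = 0.02479 hr
Savings = 0.04958 − 0.02479 = 0.02479 hr

Final: 0.02479 hr


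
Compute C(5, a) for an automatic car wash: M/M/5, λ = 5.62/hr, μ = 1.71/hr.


a = λ/μ = 3.2865; ρ = a/5 = 0.6573
P₀ = 0.033569 (from M/M/c formula)
C(c,a) = [a^c/(c!(1−ρ))]·P₀ = [383.44319/(120·0.3427)]·0.033569
= 9.32434·0.033569 = 0.313008

Final: 0.313008


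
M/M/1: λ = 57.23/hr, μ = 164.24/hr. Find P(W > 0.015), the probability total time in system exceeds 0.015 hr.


W ~ Exponential(μ−λ) for M/M/1.
μ − λ = 164.24 − 57.23 = 107.0100
P(W > t) = e^{−(μ−λ)t} = e^{−1.6052} = 0.200859

Final: 0.200859


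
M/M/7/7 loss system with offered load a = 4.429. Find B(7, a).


B(c,a) = (a^c/c!) / Σ_{k=0}^{c} a^k/k!
a^7/7! = 6.632988
Σ terms (k=0..7): 1.00000 + 4.42900 + 9.80802 + 14.47991 + 16.03288 + 14.20192 + 10.48339 + 6.63299 = 77.068103
B = 6.632988/77.068103 = 0.086067

Final: 0.086067


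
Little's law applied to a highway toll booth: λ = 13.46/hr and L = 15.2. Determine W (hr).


W = L/λ = 15.2/13.46 = 1.1293 hr

Final: 1.1293 hr


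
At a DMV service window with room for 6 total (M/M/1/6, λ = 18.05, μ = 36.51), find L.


ρ = 18.05/36.51 = 0.4944
L = ρ[1 − (K+1)ρ^K + Kρ^(K+1)] / [(1−ρ)(1−ρ^(K+1))]
Numerator: 0.4944·(1 − 7·0.014601 + 6·0.007219) = 0.465267
Denominator: (0.5056)·(0.992781) = 0.501965
L = 0.465267/0.501965 = 0.9269

Final: 0.9269


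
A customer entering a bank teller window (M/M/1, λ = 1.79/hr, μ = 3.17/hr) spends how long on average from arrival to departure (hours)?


W = 1/(μ−λ) = 1/(3.17 − 1.79) = 1/1.38 = 0.7246 hr

Final: 0.7246 hr


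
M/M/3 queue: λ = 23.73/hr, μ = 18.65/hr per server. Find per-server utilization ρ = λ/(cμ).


ρ = λ/(cμ) = 23.73/(3·18.65) = 23.73/55.95 = 0.4241

Final: 0.4241


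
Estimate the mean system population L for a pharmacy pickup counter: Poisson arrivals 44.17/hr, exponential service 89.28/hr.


ρ = λ/μ = 44.17/89.28 = 0.4947
L = ρ/(1−ρ) = 0.4947/(1 − 0.4947) = 0.4947/0.5053 = 0.9792

Final: 0.9792


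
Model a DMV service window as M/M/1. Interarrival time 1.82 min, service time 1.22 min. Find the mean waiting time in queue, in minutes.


λ = 60/1.82 = 32.9670 /hr
μ = 60/1.22 = 49.1803 /hr
ρ = λ/μ = 32.9670/49.1803 = 0.6703
Wq = ρ/(μ−λ) = 0.6703/(49.1803−32.9670) = 0.04134 hr
In minutes: 0.04134·60 = 2.481 min

Final: 2.481 min


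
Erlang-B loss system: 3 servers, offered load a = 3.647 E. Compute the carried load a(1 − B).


B(3,3.647) = 0.417120 (Erlang-B)
Carried load = a(1 − B) = 3.647·(1 − 0.417120) = 3.647·0.582880 = 2.1258 E

Final: 2.1258 Erlangs


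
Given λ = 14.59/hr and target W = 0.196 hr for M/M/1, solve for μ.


W = 1/(μ−λ) ⇒ μ − λ = 1/W = 1/0.196 = 5.1020
μ = λ + 1/W = 14.59 + 5.1020 = 19.6920 per hr

Final: 19.6920 /hr


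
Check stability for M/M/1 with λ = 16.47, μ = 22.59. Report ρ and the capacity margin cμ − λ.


Total capacity cμ = 1·22.59 = 22.59/hr
ρ = λ/(cμ) = 16.47/22.59 = 0.7291
Stable ⇔ ρ < 1: YES
Spare capacity = cμ − λ = 22.59 − 16.47 = 6.12/hr

Final: ρ = 0.7291; stable; margin = 6.12/hr


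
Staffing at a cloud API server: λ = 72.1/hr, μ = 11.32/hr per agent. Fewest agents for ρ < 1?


Stability requires cμ > λ ⇔ c > λ/μ.
λ/μ = 72.1/11.32 = 6.3693
Minimum integer c = ⌊6.3693⌋ + 1 = 7
Check: 7·11.32 = 79.24 > 72.1, while 6·11.32 = 67.92 ≤ 72.1

Final: 7 servers


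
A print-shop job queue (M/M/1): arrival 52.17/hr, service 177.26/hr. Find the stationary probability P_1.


ρ = 52.17/177.26 = 0.2943
P_n = (1−ρ)·ρ^n = (1 − 0.2943)·0.2943^1 = 0.7057·0.294313 = 0.207693

Final: 0.207693


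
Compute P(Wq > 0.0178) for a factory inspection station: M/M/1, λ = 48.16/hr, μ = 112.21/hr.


ρ = 48.16/112.21 = 0.4292
P(Wq > t) = ρ·e^{−(μ−λ)t} = 0.4292·e^{−1.1401}
= 0.4292·0.319790 = 0.137252

Final: 0.137252


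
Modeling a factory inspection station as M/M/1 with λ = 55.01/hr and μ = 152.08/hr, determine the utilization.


ρ = λ/μ = 55.01/152.08 = 0.3617

Final: 0.3617


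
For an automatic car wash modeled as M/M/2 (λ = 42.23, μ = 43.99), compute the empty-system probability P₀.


a = λ/μ = 42.23/43.99 = 0.9600; ρ = a/c = 0.4800
Σ_{k=0}^{1} a^k/k! (terms k=0..1) = 1.00000 + 0.95999 = 1.95999
Tail: a^2/(2!(1−ρ)) = 0.92158/(2·0.5200) = 0.88613
P₀ = 1/(1.95999 + 0.88613) = 1/2.84612 = 0.351356

Final: 0.351356


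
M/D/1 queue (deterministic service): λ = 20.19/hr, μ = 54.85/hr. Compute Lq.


ρ = 20.19/54.85 = 0.3681
M/D/1: Lq = ρ²/(2(1−ρ)) = 0.1355/(2·0.6319) = 0.10721

Final: 0.10721


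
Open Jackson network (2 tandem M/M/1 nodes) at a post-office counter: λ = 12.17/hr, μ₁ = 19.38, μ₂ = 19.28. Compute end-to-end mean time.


Each node sees arrival rate λ = 12.17/hr (tandem ⇒ throughput preserved).
W₁ = 1/(μ₁−λ) = 1/(19.38−12.17) = 0.13870 hr
W₂ = 1/(μ₂−λ) = 1/(19.28−12.17) = 0.14065 hr
W_total = W₁ + W₂ = 0.13870 + 0.14065 = 0.27934 hr

Final: 0.27934 hr


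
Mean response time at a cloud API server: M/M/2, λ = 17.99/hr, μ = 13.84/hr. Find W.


a = 1.2999; ρ = 0.6499; P₀ = 0.212174
Lq = P₀·a^c·ρ/(c!(1−ρ)²) = 0.95061
Wq = Lq/λ = 0.95061/17.99 = 0.05284 hr
W = Wq + 1/μ = 0.05284 + 0.07225 = 0.12510 hr

Final: 0.12510 hr


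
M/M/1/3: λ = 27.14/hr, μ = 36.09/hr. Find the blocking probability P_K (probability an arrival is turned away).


ρ = λ/μ = 27.14/36.09 = 0.7520
P_K = (1−ρ)ρ^K/(1−ρ^(K+1)) = (0.2480·0.425274)/(1 − 0.319810)
= 0.105464/0.680190 = 0.155051

Final: 0.155051


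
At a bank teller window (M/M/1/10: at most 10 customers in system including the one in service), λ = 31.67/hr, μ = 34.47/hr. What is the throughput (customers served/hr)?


ρ = 0.9188; P_K = (1−ρ)ρ^10/(1−ρ^11) = 0.057434
λ_eff = λ(1 − P_K) = 31.67·(1 − 0.057434) = 31.67·0.942566 = 29.8511 /hr

Final: 29.8511 /hr


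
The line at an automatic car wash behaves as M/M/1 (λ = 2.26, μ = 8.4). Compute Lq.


ρ = 2.26/8.4 = 0.2690
Lq = ρ²/(1−ρ) = 0.07239/0.7310 = 0.09903

Final: 0.09903


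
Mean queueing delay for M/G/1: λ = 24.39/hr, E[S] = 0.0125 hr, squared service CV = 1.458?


ρ = λ·E[S] = 24.39·0.0125 = 0.3049
E[S²] = E[S]²(1+C_s²) = 0.0125²·(1+1.458) = 0.0003841
Wq = λ·E[S²]/(2(1−ρ)) = 24.39·0.0003841/(2·0.6951) = 0.006738 hr

Final: 0.006738 hr


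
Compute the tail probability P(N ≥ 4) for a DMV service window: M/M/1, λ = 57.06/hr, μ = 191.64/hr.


ρ = 57.06/191.64 = 0.2977
P(N ≥ n) = ρ^n = 0.2977^4 = 0.007859

Final: 0.007859


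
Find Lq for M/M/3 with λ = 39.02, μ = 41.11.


a = λ/μ = 0.9492; ρ = a/3 = 0.3164
P₀ = 0.383422
Lq = P₀·a^c·ρ / (c!·(1−ρ)²) = 0.383422·0.85510·0.3164/(6·0.46733)
= 0.03700

Final: 0.03700


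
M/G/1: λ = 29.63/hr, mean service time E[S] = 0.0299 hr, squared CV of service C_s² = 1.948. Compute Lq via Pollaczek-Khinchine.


ρ = λ·E[S] = 29.63·0.0299 = 0.8859
Lq = ρ²(1+C_s²)/(2(1−ρ)) = 0.7849·(1+1.948)/(2·0.1141)
= 0.7849·2.9480/0.2281 = 10.14281

Final: 10.14281


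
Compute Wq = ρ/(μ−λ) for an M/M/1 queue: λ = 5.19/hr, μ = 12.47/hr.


ρ = 5.19/12.47 = 0.4162
Wq = ρ/(μ−λ) = 0.4162/(12.47 − 5.19) = 0.4162/7.28 = 0.05717 hr

Final: 0.05717 hr


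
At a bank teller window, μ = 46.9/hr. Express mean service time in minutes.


Mean service time = 1/μ = 1/46.9 hour = 0.02132 hour
In minutes: 0.02132 × 60 = 1.2793 min

Final: 1.2793 min


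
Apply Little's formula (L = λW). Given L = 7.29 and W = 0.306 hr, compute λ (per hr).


λ = L/W = 7.29/0.306 = 23.8235 /hr

Final: 23.8235 /hr


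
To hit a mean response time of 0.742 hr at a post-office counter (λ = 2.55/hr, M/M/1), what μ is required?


W = 1/(μ−λ) ⇒ μ − λ = 1/W = 1/0.742 = 1.3477
μ = λ + 1/W = 2.55 + 1.3477 = 3.8977 per hr

Final: 3.8977 /hr


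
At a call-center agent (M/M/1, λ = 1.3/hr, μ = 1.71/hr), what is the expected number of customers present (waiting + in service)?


ρ = λ/μ = 1.3/1.71 = 0.7602
L = ρ/(1−ρ) = 0.7602/(1 − 0.7602) = 0.7602/0.2398 = 3.1707

Final: 3.1707


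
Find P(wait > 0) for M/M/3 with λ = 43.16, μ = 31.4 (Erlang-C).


a = λ/μ = 1.3745; ρ = a/3 = 0.4582
P₀ = 0.242837 (from M/M/c formula)
C(c,a) = [a^c/(c!(1−ρ))]·P₀ = [2.59690/(6·0.5418)]·0.242837
= 0.79881·0.242837 = 0.193981

Final: 0.193981


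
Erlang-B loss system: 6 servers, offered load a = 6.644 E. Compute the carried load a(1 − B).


B(6,6.644) = 0.308587 (Erlang-B)
Carried load = a(1 − B) = 6.644·(1 − 0.308587) = 6.644·0.691413 = 4.5937 E

Final: 4.5937 Erlangs


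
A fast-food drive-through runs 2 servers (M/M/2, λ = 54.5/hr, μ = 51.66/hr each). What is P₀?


a = λ/μ = 54.5/51.66 = 1.0550; ρ = a/c = 0.5275
Σ_{k=0}^{1} a^k/k! (terms k=0..1) = 1.00000 + 1.05497 = 2.05497
Tail: a^2/(2!(1−ρ)) = 1.11297/(2·0.4725) = 1.17772
P₀ = 1/(2.05497 + 1.17772) = 1/3.23269 = 0.309340

Final: 0.309340


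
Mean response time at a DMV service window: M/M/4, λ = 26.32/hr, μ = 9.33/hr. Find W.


a = 2.8210; ρ = 0.7053; P₀ = 0.048794
Lq = P₀·a^c·ρ/(c!(1−ρ)²) = 1.04523
Wq = Lq/λ = 1.04523/26.32 = 0.03971 hr
W = Wq + 1/μ = 0.03971 + 0.10718 = 0.14689 hr

Final: 0.14689 hr


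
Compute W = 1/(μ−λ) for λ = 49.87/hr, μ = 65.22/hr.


W = 1/(μ−λ) = 1/(65.22 − 49.87) = 1/15.35 = 0.06515 hr

Final: 0.06515 hr


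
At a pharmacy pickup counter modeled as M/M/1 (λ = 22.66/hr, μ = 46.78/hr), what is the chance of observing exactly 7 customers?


ρ = 22.66/46.78 = 0.4844
P_n = (1−ρ)·ρ^n = (1 − 0.4844)·0.4844^7 = 0.5156·0.006257 = 0.003226

Final: 0.003226


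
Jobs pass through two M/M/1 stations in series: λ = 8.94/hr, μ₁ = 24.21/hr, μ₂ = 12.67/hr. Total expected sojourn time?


Each node sees arrival rate λ = 8.94/hr (tandem ⇒ throughput preserved).
W₁ = 1/(μ₁−λ) = 1/(24.21−8.94) = 0.06549 hr
W₂ = 1/(μ₂−λ) = 1/(12.67−8.94) = 0.26810 hr
W_total = W₁ + W₂ = 0.06549 + 0.26810 = 0.33358 hr

Final: 0.33358 hr


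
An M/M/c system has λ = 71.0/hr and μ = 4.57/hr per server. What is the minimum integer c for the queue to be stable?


Stability requires cμ > λ ⇔ c > λ/μ.
λ/μ = 71.0/4.57 = 15.5361
Minimum integer c = ⌊15.5361⌋ + 1 = 16
Check: 16·4.57 = 73.12 > 71.0, while 15·4.57 = 68.55 ≤ 71.0

Final: 16 servers


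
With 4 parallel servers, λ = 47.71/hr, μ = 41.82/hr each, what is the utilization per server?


ρ = λ/(cμ) = 47.71/(4·41.82) = 47.71/167.28 = 0.2852

Final: 0.2852


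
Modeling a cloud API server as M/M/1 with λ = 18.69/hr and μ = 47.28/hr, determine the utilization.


ρ = λ/μ = 18.69/47.28 = 0.3953

Final: 0.3953


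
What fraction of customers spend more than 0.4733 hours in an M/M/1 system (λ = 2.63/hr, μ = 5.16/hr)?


W ~ Exponential(μ−λ) for M/M/1.
μ − λ = 5.16 − 2.63 = 2.5300
P(W > t) = e^{−(μ−λ)t} = e^{−1.1974} = 0.301964

Final: 0.301964


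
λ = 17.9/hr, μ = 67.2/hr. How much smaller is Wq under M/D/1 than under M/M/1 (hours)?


ρ = 17.9/67.2 = 0.2664
Wq(M/M/1) = ρ/(μ−λ) = 0.2664/49.30 = 0.005403 hr
Wq(M/D/1) = ρ/(2(μ−λ)) = 0.002702 hr
Savings = 0.005403 − 0.002702 = 0.002702 hr

Final: 0.002702 hr


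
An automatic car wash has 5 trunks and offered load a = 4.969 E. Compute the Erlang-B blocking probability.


B(c,a) = (a^c/c!) / Σ_{k=0}^{c} a^k/k!
a^5/5! = 25.244324
Σ terms (k=0..5): 1.00000 + 4.96900 + 12.34548 + 20.44823 + 25.40181 + 25.24432 = 89.408850
B = 25.244324/89.408850 = 0.282347

Final: 0.282347


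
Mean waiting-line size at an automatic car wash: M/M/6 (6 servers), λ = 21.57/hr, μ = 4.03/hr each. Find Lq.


a = λ/μ = 5.3524; ρ = a/6 = 0.8921
P₀ = 0.002383
Lq = P₀·a^c·ρ / (c!·(1−ρ)²) = 0.002383·23510.97251·0.8921/(720·0.01165)
= 5.95905

Final: 5.95905


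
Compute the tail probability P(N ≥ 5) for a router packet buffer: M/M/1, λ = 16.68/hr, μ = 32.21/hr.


ρ = 16.68/32.21 = 0.5179
P(N ≥ n) = ρ^n = 0.5179^5 = 0.037241

Final: 0.037241


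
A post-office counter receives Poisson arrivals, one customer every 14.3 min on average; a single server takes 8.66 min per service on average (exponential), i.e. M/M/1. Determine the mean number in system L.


λ = 60/14.3 = 4.1958 /hr
μ = 60/8.66 = 6.9284 /hr
ρ = λ/μ = 4.1958/6.9284 = 0.6056
L = ρ/(1−ρ) = 0.6056/0.3944 = 1.5355

Final: 1.5355


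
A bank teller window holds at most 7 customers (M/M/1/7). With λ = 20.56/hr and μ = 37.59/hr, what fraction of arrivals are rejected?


ρ = λ/μ = 20.56/37.59 = 0.5470
P_K = (1−ρ)ρ^K/(1−ρ^(K+1)) = (0.4530·0.014644)/(1 − 0.008010)
= 0.006634/0.991990 = 0.006688

Final: 0.006688


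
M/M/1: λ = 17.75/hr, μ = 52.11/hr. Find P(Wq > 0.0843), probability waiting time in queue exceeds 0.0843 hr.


ρ = 17.75/52.11 = 0.3406
P(Wq > t) = ρ·e^{−(μ−λ)t} = 0.3406·e^{−2.8965}
= 0.3406·0.055213 = 0.018807

Final: 0.018807


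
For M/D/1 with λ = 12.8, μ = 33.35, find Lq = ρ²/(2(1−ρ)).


ρ = 12.8/33.35 = 0.3838
M/D/1: Lq = ρ²/(2(1−ρ)) = 0.1473/(2·0.6162) = 0.11953

Final: 0.11953


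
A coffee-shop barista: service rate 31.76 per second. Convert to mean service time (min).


Mean service time = 1/μ = 1/31.76 second = 0.03149 second
In minutes: 0.03149 × 0.0166667 = 0.0005248 min

Final: 0.0005248 min


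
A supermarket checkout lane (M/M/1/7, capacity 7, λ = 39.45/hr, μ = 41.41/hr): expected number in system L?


ρ = 39.45/41.41 = 0.9527
L = ρ[1 − (K+1)ρ^K + Kρ^(K+1)] / [(1−ρ)(1−ρ^(K+1))]
Numerator: 0.9527·(1 − 8·0.712184 + 7·0.678476) = 0.049400
Denominator: (0.04733)·(0.321524) = 0.015218
L = 0.049400/0.015218 = 3.2461

Final: 3.2461


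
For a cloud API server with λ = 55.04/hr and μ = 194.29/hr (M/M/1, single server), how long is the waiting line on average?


ρ = 55.04/194.29 = 0.2833
Lq = ρ²/(1−ρ) = 0.08025/0.7167 = 0.1120

Final: 0.1120


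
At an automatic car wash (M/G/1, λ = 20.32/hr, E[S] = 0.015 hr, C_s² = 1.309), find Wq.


ρ = λ·E[S] = 20.32·0.015 = 0.3048
E[S²] = E[S]²(1+C_s²) = 0.015²·(1+1.309) = 0.0005195
Wq = λ·E[S²]/(2(1−ρ)) = 20.32·0.0005195/(2·0.6952) = 0.007593 hr

Final: 0.007593 hr


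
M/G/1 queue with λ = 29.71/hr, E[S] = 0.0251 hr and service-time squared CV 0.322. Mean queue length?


ρ = λ·E[S] = 29.71·0.0251 = 0.7457
Lq = ρ²(1+C_s²)/(2(1−ρ)) = 0.5561·(1+0.322)/(2·0.2543)
= 0.5561·1.3220/0.5086 = 1.44559

Final: 1.44559


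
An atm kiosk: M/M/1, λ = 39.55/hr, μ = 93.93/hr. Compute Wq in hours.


ρ = 39.55/93.93 = 0.4211
Wq = ρ/(μ−λ) = 0.4211/(93.93 − 39.55) = 0.4211/54.38 = 0.007743 hr

Final: 0.007743 hr


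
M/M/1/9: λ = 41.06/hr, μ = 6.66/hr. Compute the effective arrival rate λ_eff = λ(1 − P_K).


ρ = 6.1652; P_K = (1−ρ)ρ^9/(1−ρ^10) = 0.837798
λ_eff = λ(1 − P_K) = 41.06·(1 − 0.837798) = 41.06·0.162202 = 6.6600 /hr

Final: 6.6600 /hr


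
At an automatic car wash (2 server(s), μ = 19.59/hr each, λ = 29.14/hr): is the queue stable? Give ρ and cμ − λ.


Total capacity cμ = 2·19.59 = 39.18/hr
ρ = λ/(cμ) = 29.14/39.18 = 0.7437
Stable ⇔ ρ < 1: YES
Spare capacity = cμ − λ = 39.18 − 29.14 = 10.04/hr

Final: ρ = 0.7437; stable; margin = 10.04/hr


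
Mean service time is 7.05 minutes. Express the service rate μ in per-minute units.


μ = 1/(service time) in consistent units.
1 minute = 1 min, so μ = 1/7.05 = 0.1418 per minute

Final: 0.1418 /min


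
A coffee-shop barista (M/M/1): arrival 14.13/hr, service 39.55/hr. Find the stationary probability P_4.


ρ = 14.13/39.55 = 0.3573
P_n = (1−ρ)·ρ^n = (1 − 0.3573)·0.3573^4 = 0.6427·0.016292 = 0.010472

Final: 0.010472


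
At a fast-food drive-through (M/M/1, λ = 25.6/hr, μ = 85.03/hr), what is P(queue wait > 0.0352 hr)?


ρ = 25.6/85.03 = 0.3011
P(Wq > t) = ρ·e^{−(μ−λ)t} = 0.3011·e^{−2.0919}
= 0.3011·0.123448 = 0.037166

Final: 0.037166


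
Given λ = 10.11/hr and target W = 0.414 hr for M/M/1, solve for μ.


W = 1/(μ−λ) ⇒ μ − λ = 1/W = 1/0.414 = 2.4155
μ = λ + 1/W = 10.11 + 2.4155 = 12.5255 per hr

Final: 12.5255 /hr


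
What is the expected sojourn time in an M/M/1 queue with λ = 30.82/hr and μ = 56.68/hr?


W = 1/(μ−λ) = 1/(56.68 − 30.82) = 1/25.86 = 0.03867 hr

Final: 0.03867 hr


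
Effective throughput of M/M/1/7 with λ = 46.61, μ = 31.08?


ρ = 1.4997; P_K = (1−ρ)ρ^7/(1−ρ^8) = 0.346743
λ_eff = λ(1 − P_K) = 46.61·(1 − 0.346743) = 46.61·0.653257 = 30.4483 /hr

Final: 30.4483 /hr


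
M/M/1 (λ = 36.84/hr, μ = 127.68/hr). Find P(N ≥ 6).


ρ = 36.84/127.68 = 0.2885
P(N ≥ n) = ρ^n = 0.2885^6 = 0.0005770

Final: 0.0005770


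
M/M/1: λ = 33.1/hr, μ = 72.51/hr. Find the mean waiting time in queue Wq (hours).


ρ = 33.1/72.51 = 0.4565
Wq = ρ/(μ−λ) = 0.4565/(72.51 − 33.1) = 0.4565/39.41 = 0.01158 hr

Final: 0.01158 hr


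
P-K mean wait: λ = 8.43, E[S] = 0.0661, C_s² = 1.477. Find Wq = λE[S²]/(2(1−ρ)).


ρ = λ·E[S] = 8.43·0.0661 = 0.5572
E[S²] = E[S]²(1+C_s²) = 0.0661²·(1+1.477) = 0.010823
Wq = λ·E[S²]/(2(1−ρ)) = 8.43·0.010823/(2·0.4428) = 0.10302 hr

Final: 0.10302 hr


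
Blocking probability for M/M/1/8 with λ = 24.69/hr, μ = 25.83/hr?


ρ = λ/μ = 24.69/25.83 = 0.9559
P_K = (1−ρ)ρ^K/(1−ρ^(K+1)) = (0.04413·0.696905)/(1 − 0.666147)
= 0.030758/0.333853 = 0.092130

Final: 0.092130


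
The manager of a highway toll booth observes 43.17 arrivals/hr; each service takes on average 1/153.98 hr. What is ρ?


ρ = λ/μ = 43.17/153.98 = 0.2804

Final: 0.2804


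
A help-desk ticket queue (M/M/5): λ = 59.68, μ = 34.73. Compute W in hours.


a = 1.7184; ρ = 0.3437; P₀ = 0.178759
Lq = P₀·a^c·ρ/(c!(1−ρ)²) = 0.01781
Wq = Lq/λ = 0.01781/59.68 = 0.0002984 hr
W = Wq + 1/μ = 0.0002984 + 0.02879 = 0.02909 hr

Final: 0.02909 hr
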